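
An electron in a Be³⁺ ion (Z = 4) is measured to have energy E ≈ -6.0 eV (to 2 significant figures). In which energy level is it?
n = 6

The exact energy levels follow E_n = -13.6057 Z² / n² eV with Z = 4.

The measured value (-6.0 eV) is reported to only 2 significant figures, so we must test candidate n values and see which one matches to that precision.

Candidate energies:
  n = 4:  E = -13.6057 × 4² / 4² = -13.60570 eV
  n = 5:  E = -13.6057 × 4² / 5² = -8.70765 eV
  n = 6:  E = -13.6057 × 4² / 6² = -6.04698 eV  ← matches
  n = 7:  E = -13.6057 × 4² / 7² = -4.44268 eV
  n = 8:  E = -13.6057 × 4² / 8² = -3.40143 eV

Checking against the measurement of -6.0 eV (2 sig figs), only n = 6 agrees:
E_6 = -6.04698 eV, which rounds to -6.0 eV ✓

Therefore n = 6.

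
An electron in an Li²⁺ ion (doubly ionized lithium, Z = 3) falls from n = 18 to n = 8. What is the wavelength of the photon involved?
807.5211 nm

First, find the transition energy using E_n = -13.6057 Z² / n² eV:
E_18 = -13.6057 × 3² / 18² = -0.37793611 eV
E_8 = -13.6057 × 3² / 8² = -1.91330156 eV

Photon energy: |ΔE| = |E_8 - E_18| = 1.53536545 eV

Convert to wavelength using E = hc/λ with hc = 1239.84 eV·nm:
λ = hc/E = 1239.84 eV·nm / 1.53536545 eV
λ = 807.5211 nm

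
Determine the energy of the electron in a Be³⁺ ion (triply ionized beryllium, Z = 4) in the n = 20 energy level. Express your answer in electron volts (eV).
-0.5442 eV

The energy levels of a hydrogen-like atom are given by:
E_n = -13.6057 Z² / n² eV  (with Z = 4 for Be³⁺)

For n = 20:
E_20 = -13.6057 × 4² / 20²
E_20 = -13.6057 × 16 / 400
E_20 = -0.5442 eV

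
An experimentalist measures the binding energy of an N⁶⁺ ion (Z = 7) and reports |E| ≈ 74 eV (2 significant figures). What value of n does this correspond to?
n = 3

The exact energy levels follow E_n = -13.6057 Z² / n² eV with Z = 7.

The measured value (-74 eV) is reported to only 2 significant figures, so we must test candidate n values and see which one matches to that precision.

Candidate energies:
  n = 1:  E = -13.6057 × 7² / 1² = -666.67930 eV
  n = 2:  E = -13.6057 × 7² / 2² = -166.66983 eV
  n = 3:  E = -13.6057 × 7² / 3² = -74.07548 eV  ← matches
  n = 4:  E = -13.6057 × 7² / 4² = -41.66746 eV
  n = 5:  E = -13.6057 × 7² / 5² = -26.66717 eV

Checking against the measurement of -74 eV (2 sig figs), only n = 3 agrees:
E_3 = -74.07548 eV, which rounds to -74 eV ✓

Therefore n = 3.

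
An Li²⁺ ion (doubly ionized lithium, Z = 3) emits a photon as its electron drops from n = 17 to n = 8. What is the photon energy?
1.48959 eV

The energy levels are E_n = -13.6057 Z² eV / n².

Energy at n = 17: E_17 = -13.6057 × 3² / 17² = -0.42370692 eV
Energy at n = 8: E_8 = -13.6057 × 3² / 8² = -1.91330156 eV

For emission (electron falling to lower state), the photon energy is:
E_photon = E_17 - E_8 = |-0.42370692 - (-1.91330156)|
E_photon = 1.48959 eV

This energy is carried away by the emitted photon.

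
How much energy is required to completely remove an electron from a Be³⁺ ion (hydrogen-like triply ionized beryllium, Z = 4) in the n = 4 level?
13.606 eV

The ionization energy is the energy needed to remove the electron completely (n → ∞).

For a hydrogen-like ion with Z = 4, E_n = -13.6057 Z² / n² eV.

At n = 4: E_4 = -13.6057 × 4² / 4² = -13.605700 eV
At n = ∞: E_∞ = 0 eV

Ionization energy = E_∞ - E_4 = 0 - (-13.605700) = 13.605700 eV
Ionization energy ≈ 13.606 eV

This is also called the binding energy of the electron in state n = 4.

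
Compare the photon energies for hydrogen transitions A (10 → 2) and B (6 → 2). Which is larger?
10 → 2

Calculate the energy for each transition:

Transition 10 → 2:
ΔE₁ = |E_2 - E_10| = |-13.6057/2² - (-13.6057/10²)|
ΔE₁ = |-3.4014250000 - (-0.1360570000)| = 3.2653680 eV

Transition 6 → 2:
ΔE₂ = |E_2 - E_6| = |-13.6057/2² - (-13.6057/6²)|
ΔE₂ = |-3.4014250000 - (-0.3779361111)| = 3.0234889 eV

Since 3.2653680 eV > 3.0234889 eV, the transition 10 → 2 emits the more energetic photon.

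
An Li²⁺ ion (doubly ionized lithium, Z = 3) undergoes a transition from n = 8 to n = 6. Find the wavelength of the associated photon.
833.156692 nm

First, find the transition energy using E_n = -13.6057 Z² / n² eV:
E_8 = -13.6057 × 3² / 8² = -1.9133015625 eV
E_6 = -13.6057 × 3² / 6² = -3.4014250000 eV

Photon energy: |ΔE| = |E_6 - E_8| = 1.4881234375 eV

Convert to wavelength using E = hc/λ with hc = 1239.84 eV·nm:
λ = hc/E = 1239.84 eV·nm / 1.4881234375 eV
λ = 833.156692 nm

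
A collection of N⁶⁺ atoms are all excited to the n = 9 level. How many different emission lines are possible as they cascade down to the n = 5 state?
10

The electron can occupy levels n = 5, 6, ..., 9 during de-excitation — that is m = 9 - 5 + 1 = 5 distinct levels.

The number of distinct spectral lines equals the number of ways to choose 2 of these m levels (each pair gives one possible emission transition):

Number of lines = m(m-1)/2 = 5×4/2 = 10

These correspond to all possible transitions between the 5 levels:
9 → 8, 9 → 7, 9 → 6, 9 → 5, 8 → 7, 8 → 6, 8 → 5, 7 → 6...

Each transition produces a photon with a unique energy (and thus wavelength). This count does not depend on Z.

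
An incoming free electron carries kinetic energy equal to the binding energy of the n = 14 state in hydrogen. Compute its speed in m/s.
1.56264e+05 m/s (or 0.052% of c)

The binding energy at n = 14 for hydrogen is:
E_14 = -13.6057/14² = -0.0694168367 eV
|E_14| = 0.0694168367 eV

Convert to Joules:
KE = 0.0694168367 eV × (1.602177 × 10⁻¹⁹ J/eV) = 1.1121806e-20 J

Using KE = ½mv²:
v = √(2·KE/m_e)
v = √(2 × 1.1121806e-20 J / 9.10938 × 10⁻³¹ kg)
v = 1.56264e+05 m/s

This is approximately 0.052% the speed of light.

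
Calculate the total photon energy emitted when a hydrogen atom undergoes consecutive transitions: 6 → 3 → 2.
3.02 eV

The energy levels of hydrogen are E_n = -13.6057 / n² eV.

First transition (6 → 3):
ΔE₁ = |E_3 - E_6|
ΔE₁ = |-1.51174444 - (-0.37793611)| = 1.13381 eV

Second transition (3 → 2):
ΔE₂ = |E_2 - E_3|
ΔE₂ = |-3.40142500 - (-1.51174444)| = 1.88968 eV

Total energy released:
E_total = ΔE₁ + ΔE₂ = 1.13381 + 1.88968 = 3.02 eV

Note: This equals the direct transition 6 → 2: 3.02 eV ✓
Energy is conserved regardless of the path taken.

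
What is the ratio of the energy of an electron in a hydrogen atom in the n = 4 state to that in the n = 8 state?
4.000

Using E_n = -13.6057 Z² / n² eV with Z = 1:

E_4 = -13.6057 / 4² = -13.6057 / 16 = -0.850356250 eV
E_8 = -13.6057 / 8² = -13.6057 / 64 = -0.212589063 eV

The ratio is:
E_4/E_8 = (-0.850356250) / (-0.212589063)
E_4/E_8 = (-13.6057/16) / (-13.6057/64)
E_4/E_8 = 64/16
E_4/E_8 = 4.000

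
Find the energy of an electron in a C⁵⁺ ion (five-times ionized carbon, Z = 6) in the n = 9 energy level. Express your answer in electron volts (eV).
-6.046978 eV

The energy levels of a hydrogen-like atom are given by:
E_n = -13.6057 Z² / n² eV  (with Z = 6 for C⁵⁺)

For n = 9:
E_9 = -13.6057 × 6² / 9²
E_9 = -13.6057 × 36 / 81
E_9 = -6.046978 eV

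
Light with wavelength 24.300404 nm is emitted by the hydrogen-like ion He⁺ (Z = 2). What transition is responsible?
n = 4 → n = 1

First, find the photon energy from the wavelength (hc = 1239.84 eV·nm):
E = hc/λ = 1239.84 eV·nm / 24.300404 nm = 51.021374 eV

The energy levels of He⁺ satisfy E_n = -13.6057 × 2² / n² eV, so an emission n_i → n_f releases
ΔE = 13.6057 × 2² × (1/n_f² − 1/n_i²) eV.

Setting ΔE equal to the photon energy:
1/n_f² − 1/n_i² = 51.021374 / (13.6057 × 2²) = 0.93749998

Since 1/n_i² must be positive, we need 1/n_f² > 0.93749998, i.e. n_f ≤ 1. For each allowed n_f, solve n_i = (1/n_f² − 0.93749998)^(−1/2) and check whether it is a whole number:
  n_f = 1: 1/n_i² = 1.00000000 − 0.93749998 = 0.06250002 → n_i = 4.000  → integer, n_i = 4 ✓

Only n_f = 1 gives an integer upper level, n_i = 4.

The transition is from n = 4 to n = 1 (emission).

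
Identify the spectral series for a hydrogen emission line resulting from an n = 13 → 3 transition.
Paschen series

The spectral series in hydrogen are named based on the final (lower) energy level:
- Lyman series: n_final = 1 (ultraviolet)
- Balmer series: n_final = 2 (visible/near-UV)
- Paschen series: n_final = 3 (infrared)
- Brackett series: n_final = 4 (infrared)
- Pfund series: n_final = 5 (far infrared)

Since this transition ends at n = 3, it belongs to the Paschen series.

For reference, this 13 → 3 line has photon energy
ΔE = 13.6057 eV × (1/3² - 1/13²) = 1.431237 eV,
corresponding to wavelength λ = hc/ΔE = 1239.84 eV·nm / 1.431237 eV = 866.27 nm in the infrared region.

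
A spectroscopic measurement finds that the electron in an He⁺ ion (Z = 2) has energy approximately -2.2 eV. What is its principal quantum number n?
n = 5

The exact energy levels follow E_n = -13.6057 Z² / n² eV with Z = 2.

The measured value (-2.2 eV) is reported to only 2 significant figures, so we must test candidate n values and see which one matches to that precision.

Candidate energies:
  n = 3:  E = -13.6057 × 2² / 3² = -6.04698 eV
  n = 4:  E = -13.6057 × 2² / 4² = -3.40143 eV
  n = 5:  E = -13.6057 × 2² / 5² = -2.17691 eV  ← matches
  n = 6:  E = -13.6057 × 2² / 6² = -1.51174 eV
  n = 7:  E = -13.6057 × 2² / 7² = -1.11067 eV

Checking against the measurement of -2.2 eV (2 sig figs), only n = 5 agrees:
E_5 = -2.17691 eV, which rounds to -2.2 eV ✓

Therefore n = 5.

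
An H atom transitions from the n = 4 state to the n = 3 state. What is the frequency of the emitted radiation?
1.60e+14 Hz

First, find the transition energy:
E_4 = -13.6057 / 4² = -0.85035625 eV
E_3 = -13.6057 / 3² = -1.51174444 eV
|ΔE| = |E_3 - E_4| = 0.66138819 eV

Convert to Joules: E = 0.66138819 eV × (1.602177 × 10⁻¹⁹ J/eV) = 1.0597e-19 J

Using E = hf:
f = E/h = 1.0597e-19 J / (6.62607 × 10⁻³⁴ J·s)
f = 1.60e+14 Hz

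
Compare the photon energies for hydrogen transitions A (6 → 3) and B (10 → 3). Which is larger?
10 → 3

Calculate the energy for each transition:

Transition 6 → 3:
ΔE₁ = |E_3 - E_6| = |-13.6057/3² - (-13.6057/6²)|
ΔE₁ = |-1.5117444444 - (-0.3779361111)| = 1.1338083 eV

Transition 10 → 3:
ΔE₂ = |E_3 - E_10| = |-13.6057/3² - (-13.6057/10²)|
ΔE₂ = |-1.5117444444 - (-0.1360570000)| = 1.3756874 eV

Since 1.3756874 eV > 1.1338083 eV, the transition 10 → 3 emits the more energetic photon.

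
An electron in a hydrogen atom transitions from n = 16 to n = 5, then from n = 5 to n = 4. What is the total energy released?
0.797209 eV

The energy levels of hydrogen are E_n = -13.6057 / n² eV.

First transition (16 → 5):
ΔE₁ = |E_5 - E_16|
ΔE₁ = |-0.544228000000 - (-0.053147265625)| = 0.491080734 eV

Second transition (5 → 4):
ΔE₂ = |E_4 - E_5|
ΔE₂ = |-0.850356250000 - (-0.544228000000)| = 0.306128250 eV

Total energy released:
E_total = ΔE₁ + ΔE₂ = 0.491080734 + 0.306128250 = 0.797209 eV

Note: This equals the direct transition 16 → 4: 0.797209 eV ✓
Energy is conserved regardless of the path taken.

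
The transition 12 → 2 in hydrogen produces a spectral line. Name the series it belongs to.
Balmer series

The spectral series in hydrogen are named based on the final (lower) energy level:
- Lyman series: n_final = 1 (ultraviolet)
- Balmer series: n_final = 2 (visible/near-UV)
- Paschen series: n_final = 3 (infrared)
- Brackett series: n_final = 4 (infrared)
- Pfund series: n_final = 5 (far infrared)

Since this transition ends at n = 2, it belongs to the Balmer series.

For reference, this 12 → 2 line has photon energy
ΔE = 13.6057 eV × (1/2² - 1/12²) = 3.30694097 eV,
corresponding to wavelength λ = hc/ΔE = 1239.84 eV·nm / 3.30694097 eV = 374.9205 nm in the visible/near-UV region.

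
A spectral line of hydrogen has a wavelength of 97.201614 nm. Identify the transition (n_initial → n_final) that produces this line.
n = 4 → n = 1

First, find the photon energy from the wavelength (hc = 1239.84 eV·nm):
E = hc/λ = 1239.84 eV·nm / 97.201614 nm = 12.755344 eV

The energy levels of hydrogen satisfy E_n = -13.6057 / n² eV, so an emission n_i → n_f releases
ΔE = 13.6057 × (1/n_f² − 1/n_i²) eV.

Setting ΔE equal to the photon energy:
1/n_f² − 1/n_i² = 12.755344 / 13.6057 = 0.93750002

Since 1/n_i² must be positive, we need 1/n_f² > 0.93750002, i.e. n_f ≤ 1. For each allowed n_f, solve n_i = (1/n_f² − 0.93750002)^(−1/2) and check whether it is a whole number:
  n_f = 1: 1/n_i² = 1.00000000 − 0.93750002 = 0.06249998 → n_i = 4.000  → integer, n_i = 4 ✓

Only n_f = 1 gives an integer upper level, n_i = 4.

The transition is from n = 4 to n = 1 (emission).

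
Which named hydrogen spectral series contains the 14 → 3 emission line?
Paschen series

The spectral series in hydrogen are named based on the final (lower) energy level:
- Lyman series: n_final = 1 (ultraviolet)
- Balmer series: n_final = 2 (visible/near-UV)
- Paschen series: n_final = 3 (infrared)
- Brackett series: n_final = 4 (infrared)
- Pfund series: n_final = 5 (far infrared)

Since this transition ends at n = 3, it belongs to the Paschen series.

For reference, this 14 → 3 line has photon energy
ΔE = 13.6057 eV × (1/3² - 1/14²) = 1.442328 eV,
corresponding to wavelength λ = hc/ΔE = 1239.84 eV·nm / 1.442328 eV = 859.61 nm in the infrared region.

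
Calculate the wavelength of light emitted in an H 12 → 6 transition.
4374.07263 nm

First, find the transition energy using E_n = -13.6057 / n² eV:
E_12 = -13.6057 / 12² = -0.09448402778 eV
E_6 = -13.6057 / 6² = -0.37793611111 eV

Photon energy: |ΔE| = |E_6 - E_12| = 0.28345208333 eV

Convert to wavelength using E = hc/λ with hc = 1239.84 eV·nm:
λ = hc/E = 1239.84 eV·nm / 0.28345208333 eV
λ = 4374.07263 nm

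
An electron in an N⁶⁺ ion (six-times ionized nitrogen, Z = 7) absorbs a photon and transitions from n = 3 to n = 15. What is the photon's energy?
71.11246 eV

The energy levels of a hydrogen-like atom are E_n = -13.6057 Z² eV / n².

Energy at n = 3: E_3 = -13.6057 × 7² / 3² = -74.07547778 eV
Energy at n = 15: E_15 = -13.6057 × 7² / 15² = -2.96301911 eV

The excitation energy is the difference:
ΔE = E_15 - E_3
ΔE = -2.96301911 - (-74.07547778)
ΔE = 71.11246 eV

Since this is positive, energy must be absorbed (photon absorption).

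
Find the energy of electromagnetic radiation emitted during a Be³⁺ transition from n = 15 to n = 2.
53.46 eV

The energy levels are E_n = -13.6057 Z² eV / n².

Energy at n = 15: E_15 = -13.6057 × 4² / 15² = -0.96752 eV
Energy at n = 2: E_2 = -13.6057 × 4² / 2² = -54.42280 eV

For emission (electron falling to lower state), the photon energy is:
E_photon = E_15 - E_2 = |-0.96752 - (-54.42280)|
E_photon = 53.46 eV

This energy is carried away by the emitted photon.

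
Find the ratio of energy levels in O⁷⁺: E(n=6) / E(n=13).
4.6944

Using E_n = -13.6057 Z² / n² eV with Z = 8:

E_6 = -13.6057 × 8² / 6² = -870.7648 / 36 = -24.1879111111 eV
E_13 = -13.6057 × 8² / 13² = -870.7648 / 169 = -5.1524544379 eV

The ratio is:
E_6/E_13 = (-24.1879111111) / (-5.1524544379)
E_6/E_13 = (-870.7648/36) / (-870.7648/169)
E_6/E_13 = 169/36
E_6/E_13 = 4.6944
(Note: the Z² factors cancel in the ratio.)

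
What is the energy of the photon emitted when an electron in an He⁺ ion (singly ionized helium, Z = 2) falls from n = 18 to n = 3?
5.88 eV

The energy levels are E_n = -13.6057 Z² eV / n².

Energy at n = 18: E_18 = -13.6057 × 2² / 18² = -0.16797 eV
Energy at n = 3: E_3 = -13.6057 × 2² / 3² = -6.04698 eV

For emission (electron falling to lower state), the photon energy is:
E_photon = E_18 - E_3 = |-0.16797 - (-6.04698)|
E_photon = 5.88 eV

This energy is carried away by the emitted photon.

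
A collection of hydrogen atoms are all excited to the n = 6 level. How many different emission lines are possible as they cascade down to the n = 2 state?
10

The electron can occupy levels n = 2, 3, ..., 6 during de-excitation — that is m = 6 - 2 + 1 = 5 distinct levels.

The number of distinct spectral lines equals the number of ways to choose 2 of these m levels (each pair gives one possible emission transition):

Number of lines = m(m-1)/2 = 5×4/2 = 10

These correspond to all possible transitions between the 5 levels:
6 → 5, 6 → 4, 6 → 3, 6 → 2, 5 → 4, 5 → 3, 5 → 2, 4 → 3...

Each transition produces a photon with a unique energy (and thus wavelength). This count does not depend on Z.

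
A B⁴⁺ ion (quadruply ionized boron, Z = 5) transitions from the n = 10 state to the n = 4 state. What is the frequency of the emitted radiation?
4.31792e+15 Hz

First, find the transition energy:
E_10 = -13.6057 × 5² / 10² = -3.4014250 eV
E_4 = -13.6057 × 5² / 4² = -21.2589063 eV
|ΔE| = |E_4 - E_10| = 17.8574813 eV

Convert to Joules: E = 17.8574813 eV × (1.602177 × 10⁻¹⁹ J/eV) = 2.8610846e-18 J

Using E = hf:
f = E/h = 2.8610846e-18 J / (6.62607 × 10⁻³⁴ J·s)
f = 4.31792e+15 Hz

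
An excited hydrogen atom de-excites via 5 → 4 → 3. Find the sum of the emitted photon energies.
0.968 eV

The energy levels of hydrogen are E_n = -13.6057 / n² eV.

First transition (5 → 4):
ΔE₁ = |E_4 - E_5|
ΔE₁ = |-0.850356250 - (-0.544228000)| = 0.306128 eV

Second transition (4 → 3):
ΔE₂ = |E_3 - E_4|
ΔE₂ = |-1.511744444 - (-0.850356250)| = 0.661388 eV

Total energy released:
E_total = ΔE₁ + ΔE₂ = 0.306128 + 0.661388 = 0.968 eV

Note: This equals the direct transition 5 → 3: 0.968 eV ✓
Energy is conserved regardless of the path taken.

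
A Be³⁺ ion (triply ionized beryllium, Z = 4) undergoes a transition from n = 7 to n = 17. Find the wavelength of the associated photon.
336.0527 nm

First, find the transition energy using E_n = -13.6057 Z² / n² eV:
E_7 = -13.6057 × 4² / 7² = -4.44267755 eV
E_17 = -13.6057 × 4² / 17² = -0.75325675 eV

Photon energy: |ΔE| = |E_17 - E_7| = 3.68942080 eV

Convert to wavelength using E = hc/λ with hc = 1239.84 eV·nm:
λ = hc/E = 1239.84 eV·nm / 3.68942080 eV
λ = 336.0527 nm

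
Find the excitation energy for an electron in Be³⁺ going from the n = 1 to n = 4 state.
204.086 eV

The energy levels of a hydrogen-like atom are E_n = -13.6057 Z² eV / n².

Energy at n = 1: E_1 = -13.6057 × 4² / 1² = -217.691200 eV
Energy at n = 4: E_4 = -13.6057 × 4² / 4² = -13.605700 eV

The excitation energy is the difference:
ΔE = E_4 - E_1
ΔE = -13.605700 - (-217.691200)
ΔE = 204.086 eV

Since this is positive, energy must be absorbed (photon absorption).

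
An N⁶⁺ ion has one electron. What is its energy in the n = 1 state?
-666.679 eV

For hydrogen-like ions, the energy levels scale with Z²:
E_n = -13.6057 Z² / n² eV

For N⁶⁺ (Z = 7) at n = 1:
E_1 = -13.6057 × 7² / 1²
E_1 = -13.6057 × 49 / 1
E_1 = -666.6793 / 1
E_1 = -666.679 eV

The energy is 49 times more negative than hydrogen at the same n due to the stronger nuclear charge.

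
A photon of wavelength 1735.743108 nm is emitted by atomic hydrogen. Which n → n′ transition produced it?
n = 10 → n = 4

First, find the photon energy from the wavelength (hc = 1239.84 eV·nm):
E = hc/λ = 1239.84 eV·nm / 1735.743108 nm = 0.71429925 eV

The energy levels of hydrogen satisfy E_n = -13.6057 / n² eV, so an emission n_i → n_f releases
ΔE = 13.6057 × (1/n_f² − 1/n_i²) eV.

Setting ΔE equal to the photon energy:
1/n_f² − 1/n_i² = 0.71429925 / 13.6057 = 0.052500000

Since 1/n_i² must be positive, we need 1/n_f² > 0.052500000, i.e. n_f ≤ 4. For each allowed n_f, solve n_i = (1/n_f² − 0.052500000)^(−1/2) and check whether it is a whole number:
  n_f = 1: 1/n_i² = 1.000000000 − 0.052500000 = 0.947500000 → n_i = 1.027  (not an integer) ✗
  n_f = 2: 1/n_i² = 0.250000000 − 0.052500000 = 0.197500000 → n_i = 2.250  (not an integer) ✗
  n_f = 3: 1/n_i² = 0.111111111 − 0.052500000 = 0.058611111 → n_i = 4.131  (not an integer) ✗
  n_f = 4: 1/n_i² = 0.062500000 − 0.052500000 = 0.010000000 → n_i = 10.000  → integer, n_i = 10 ✓

Only n_f = 4 gives an integer upper level, n_i = 10.

The transition is from n = 10 to n = 4 (emission).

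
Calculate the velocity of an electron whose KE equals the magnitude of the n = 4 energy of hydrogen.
5.46923e+05 m/s (or 0.1824% of c)

The binding energy at n = 4 for hydrogen is:
E_4 = -13.6057/4² = -0.850356250 eV
|E_4| = 0.850356250 eV

Convert to Joules:
KE = 0.850356250 eV × (1.602177 × 10⁻¹⁹ J/eV) = 1.3624212e-19 J

Using KE = ½mv²:
v = √(2·KE/m_e)
v = √(2 × 1.3624212e-19 J / 9.10938 × 10⁻³¹ kg)
v = 5.46923e+05 m/s

This is approximately 0.1824% the speed of light.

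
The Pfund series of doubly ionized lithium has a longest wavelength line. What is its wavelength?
828.423 nm

The longest wavelength corresponds to the smallest energy transition in the series.
The Pfund series has all transitions ending at n_f = 5.

For Li²⁺ (Z = 3), the first line (α-line) is the jump from n = 6 to n = 5:
E_6 = -13.6057 × 3² / 6² = -3.4014250 eV
E_5 = -13.6057 × 3² / 5² = -4.8980520 eV
ΔE = E_6 - E_5 = 1.4966270 eV

λ = hc/E = 1239.84 eV·nm / 1.4966270 eV
λ = 828.423 nm

This is the α-line of the Pfund series in Li²⁺.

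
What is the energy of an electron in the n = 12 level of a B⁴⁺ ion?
-2.36210 eV

For hydrogen-like ions, the energy levels scale with Z²:
E_n = -13.6057 Z² / n² eV

For B⁴⁺ (Z = 5) at n = 12:
E_12 = -13.6057 × 5² / 12²
E_12 = -13.6057 × 25 / 144
E_12 = -340.1425 / 144
E_12 = -2.36210 eV

The energy is 25 times more negative than hydrogen at the same n due to the stronger nuclear charge.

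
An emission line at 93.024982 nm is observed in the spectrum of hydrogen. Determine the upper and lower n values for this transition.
n = 7 → n = 1

First, find the photon energy from the wavelength (hc = 1239.84 eV·nm):
E = hc/λ = 1239.84 eV·nm / 93.024982 nm = 13.328033 eV

The energy levels of hydrogen satisfy E_n = -13.6057 / n² eV, so an emission n_i → n_f releases
ΔE = 13.6057 × (1/n_f² − 1/n_i²) eV.

Setting ΔE equal to the photon energy:
1/n_f² − 1/n_i² = 13.328033 / 13.6057 = 0.97959186

Since 1/n_i² must be positive, we need 1/n_f² > 0.97959186, i.e. n_f ≤ 1. For each allowed n_f, solve n_i = (1/n_f² − 0.97959186)^(−1/2) and check whether it is a whole number:
  n_f = 1: 1/n_i² = 1.00000000 − 0.97959186 = 0.02040814 → n_i = 7.000  → integer, n_i = 7 ✓

Only n_f = 1 gives an integer upper level, n_i = 7.

The transition is from n = 7 to n = 1 (emission).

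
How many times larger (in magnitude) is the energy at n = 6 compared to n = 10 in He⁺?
2.7778

Using E_n = -13.6057 Z² / n² eV with Z = 2:

E_6 = -13.6057 × 2² / 6² = -54.4228 / 36 = -1.5117444444 eV
E_10 = -13.6057 × 2² / 10² = -54.4228 / 100 = -0.5442280000 eV

The ratio is:
E_6/E_10 = (-1.5117444444) / (-0.5442280000)
E_6/E_10 = (-54.4228/36) / (-54.4228/100)
E_6/E_10 = 100/36
E_6/E_10 = 2.7778
(Note: the Z² factors cancel in the ratio.)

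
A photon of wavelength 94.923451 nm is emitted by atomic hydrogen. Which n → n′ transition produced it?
n = 5 → n = 1

First, find the photon energy from the wavelength (hc = 1239.84 eV·nm):
E = hc/λ = 1239.84 eV·nm / 94.923451 nm = 13.061472 eV

The energy levels of hydrogen satisfy E_n = -13.6057 / n² eV, so an emission n_i → n_f releases
ΔE = 13.6057 × (1/n_f² − 1/n_i²) eV.

Setting ΔE equal to the photon energy:
1/n_f² − 1/n_i² = 13.061472 / 13.6057 = 0.96000000

Since 1/n_i² must be positive, we need 1/n_f² > 0.96000000, i.e. n_f ≤ 1. For each allowed n_f, solve n_i = (1/n_f² − 0.96000000)^(−1/2) and check whether it is a whole number:
  n_f = 1: 1/n_i² = 1.00000000 − 0.96000000 = 0.04000000 → n_i = 5.000  → integer, n_i = 5 ✓

Only n_f = 1 gives an integer upper level, n_i = 5.

The transition is from n = 5 to n = 1 (emission).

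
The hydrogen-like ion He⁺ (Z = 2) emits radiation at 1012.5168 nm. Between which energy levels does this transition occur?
n = 5 → n = 4

First, find the photon energy from the wavelength (hc = 1239.84 eV·nm):
E = hc/λ = 1239.84 eV·nm / 1012.5168 nm = 1.2245130 eV

The energy levels of He⁺ satisfy E_n = -13.6057 × 2² / n² eV, so an emission n_i → n_f releases
ΔE = 13.6057 × 2² × (1/n_f² − 1/n_i²) eV.

Setting ΔE equal to the photon energy:
1/n_f² − 1/n_i² = 1.2245130 / (13.6057 × 2²) = 0.022500000

Since 1/n_i² must be positive, we need 1/n_f² > 0.022500000, i.e. n_f ≤ 6. For each allowed n_f, solve n_i = (1/n_f² − 0.022500000)^(−1/2) and check whether it is a whole number:
  n_f = 1: 1/n_i² = 1.000000000 − 0.022500000 = 0.977500000 → n_i = 1.011  (not an integer) ✗
  n_f = 2: 1/n_i² = 0.250000000 − 0.022500000 = 0.227500000 → n_i = 2.097  (not an integer) ✗
  n_f = 3: 1/n_i² = 0.111111111 − 0.022500000 = 0.088611111 → n_i = 3.359  (not an integer) ✗
  n_f = 4: 1/n_i² = 0.062500000 − 0.022500000 = 0.040000000 → n_i = 5.000  → integer, n_i = 5 ✓
  n_f = 5: 1/n_i² = 0.040000000 − 0.022500000 = 0.017500000 → n_i = 7.559  (not an integer) ✗
  n_f = 6: 1/n_i² = 0.027777778 − 0.022500000 = 0.005277778 → n_i = 13.765  (not an integer) ✗

Only n_f = 4 gives an integer upper level, n_i = 5.

The transition is from n = 5 to n = 4 (emission).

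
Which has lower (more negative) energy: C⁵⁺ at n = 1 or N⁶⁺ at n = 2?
C⁵⁺ at n = 1 (E = -489.8052 eV)

Using E_n = -13.6057 Z² / n² eV:

C⁵⁺ (Z = 6) at n = 1:
E = -13.6057 × 6² / 1² = -13.6057 × 36 / 1 = -489.8052000 eV

N⁶⁺ (Z = 7) at n = 2:
E = -13.6057 × 7² / 2² = -13.6057 × 49 / 4 = -166.6698250 eV

Since -489.8052000 eV < -166.6698250 eV,
C⁵⁺ at n = 1 is more tightly bound (requires more energy to ionize).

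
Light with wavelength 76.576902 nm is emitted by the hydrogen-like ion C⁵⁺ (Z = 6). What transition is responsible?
n = 12 → n = 5

First, find the photon energy from the wavelength (hc = 1239.84 eV·nm):
E = hc/λ = 1239.84 eV·nm / 76.576902 nm = 16.190783 eV

The energy levels of C⁵⁺ satisfy E_n = -13.6057 × 6² / n² eV, so an emission n_i → n_f releases
ΔE = 13.6057 × 6² × (1/n_f² − 1/n_i²) eV.

Setting ΔE equal to the photon energy:
1/n_f² − 1/n_i² = 16.190783 / (13.6057 × 6²) = 0.033055556

Since 1/n_i² must be positive, we need 1/n_f² > 0.033055556, i.e. n_f ≤ 5. For each allowed n_f, solve n_i = (1/n_f² − 0.033055556)^(−1/2) and check whether it is a whole number:
  n_f = 1: 1/n_i² = 1.000000000 − 0.033055556 = 0.966944444 → n_i = 1.017  (not an integer) ✗
  n_f = 2: 1/n_i² = 0.250000000 − 0.033055556 = 0.216944444 → n_i = 2.147  (not an integer) ✗
  n_f = 3: 1/n_i² = 0.111111111 − 0.033055556 = 0.078055555 → n_i = 3.579  (not an integer) ✗
  n_f = 4: 1/n_i² = 0.062500000 − 0.033055556 = 0.029444444 → n_i = 5.828  (not an integer) ✗
  n_f = 5: 1/n_i² = 0.040000000 − 0.033055556 = 0.006944444 → n_i = 12.000  → integer, n_i = 12 ✓

Only n_f = 5 gives an integer upper level, n_i = 12.

The transition is from n = 12 to n = 5 (emission).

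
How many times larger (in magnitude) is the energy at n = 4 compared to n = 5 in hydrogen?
1.56250

Using E_n = -13.6057 Z² / n² eV with Z = 1:

E_4 = -13.6057 / 4² = -13.6057 / 16 = -0.85035625000 eV
E_5 = -13.6057 / 5² = -13.6057 / 25 = -0.54422800000 eV

The ratio is:
E_4/E_5 = (-0.85035625000) / (-0.54422800000)
E_4/E_5 = (-13.6057/16) / (-13.6057/25)
E_4/E_5 = 25/16
E_4/E_5 = 1.56250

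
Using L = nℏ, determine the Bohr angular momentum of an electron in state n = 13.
1.37e-33 J·s (or 13ℏ)

In the Bohr model, angular momentum is quantized:
L = nℏ

where ℏ = h/(2π) = 1.0546e-34 J·s

For n = 13:
L = 13 × 1.0546e-34 J·s
L = 1.37e-33 J·s

This can also be written as L = 13ℏ.
The angular momentum is an integer multiple of the reduced Planck constant.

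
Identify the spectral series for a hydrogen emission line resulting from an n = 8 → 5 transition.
Pfund series

The spectral series in hydrogen are named based on the final (lower) energy level:
- Lyman series: n_final = 1 (ultraviolet)
- Balmer series: n_final = 2 (visible/near-UV)
- Paschen series: n_final = 3 (infrared)
- Brackett series: n_final = 4 (infrared)
- Pfund series: n_final = 5 (far infrared)

Since this transition ends at n = 5, it belongs to the Pfund series.

For reference, this 8 → 5 line has photon energy
ΔE = 13.6057 eV × (1/5² - 1/8²) = 0.33163893750 eV,
corresponding to wavelength λ = hc/ΔE = 1239.84 eV·nm / 0.33163893750 eV = 3738.52362 nm in the far infrared region.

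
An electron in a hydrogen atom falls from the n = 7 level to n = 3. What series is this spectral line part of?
Paschen series

The spectral series in hydrogen are named based on the final (lower) energy level:
- Lyman series: n_final = 1 (ultraviolet)
- Balmer series: n_final = 2 (visible/near-UV)
- Paschen series: n_final = 3 (infrared)
- Brackett series: n_final = 4 (infrared)
- Pfund series: n_final = 5 (far infrared)

Since this transition ends at n = 3, it belongs to the Paschen series.

For reference, this 7 → 3 line has photon energy
ΔE = 13.6057 eV × (1/3² - 1/7²) = 1.2340771 eV,
corresponding to wavelength λ = hc/ΔE = 1239.84 eV·nm / 1.2340771 eV = 1004.67 nm in the infrared region.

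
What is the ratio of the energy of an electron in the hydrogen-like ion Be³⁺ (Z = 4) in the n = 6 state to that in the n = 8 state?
1.7778

Using E_n = -13.6057 Z² / n² eV with Z = 4:

E_6 = -13.6057 × 4² / 6² = -217.6912 / 36 = -6.0469777778 eV
E_8 = -13.6057 × 4² / 8² = -217.6912 / 64 = -3.4014250000 eV

The ratio is:
E_6/E_8 = (-6.0469777778) / (-3.4014250000)
E_6/E_8 = (-217.6912/36) / (-217.6912/64)
E_6/E_8 = 64/36
E_6/E_8 = 1.7778
(Note: the Z² factors cancel in the ratio.)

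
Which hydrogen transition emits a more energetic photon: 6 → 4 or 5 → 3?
5 → 3

Calculate the energy for each transition:

Transition 6 → 4:
ΔE₁ = |E_4 - E_6| = |-13.6057/4² - (-13.6057/6²)|
ΔE₁ = |-0.85035625000 - (-0.37793611111)| = 0.47242014 eV

Transition 5 → 3:
ΔE₂ = |E_3 - E_5| = |-13.6057/3² - (-13.6057/5²)|
ΔE₂ = |-1.51174444444 - (-0.54422800000)| = 0.96751644 eV

Since 0.96751644 eV > 0.47242014 eV, the transition 5 → 3 emits the more energetic photon.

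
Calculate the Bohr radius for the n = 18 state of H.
17.1453 nm (or 171.4533 Å)

The Bohr radius formula is:
r_n = n² a₀ / Z

where a₀ = 0.0529177 nm is the Bohr radius.

For H (Z = 1) at n = 18:
r_18 = 18² × 0.0529177 nm / 1
r_18 = 324 × 0.0529177 nm / 1
r_18 = 17.14533 nm / 1
r_18 = 17.1453 nm

The electron orbits at approximately 17.1453 nm from the nucleus.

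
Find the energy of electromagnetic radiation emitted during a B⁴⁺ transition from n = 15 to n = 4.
19.75 eV

The energy levels are E_n = -13.6057 Z² eV / n².

Energy at n = 15: E_15 = -13.6057 × 5² / 15² = -1.51174 eV
Energy at n = 4: E_4 = -13.6057 × 5² / 4² = -21.25891 eV

For emission (electron falling to lower state), the photon energy is:
E_photon = E_15 - E_4 = |-1.51174 - (-21.25891)|
E_photon = 19.75 eV

This energy is carried away by the emitted photon.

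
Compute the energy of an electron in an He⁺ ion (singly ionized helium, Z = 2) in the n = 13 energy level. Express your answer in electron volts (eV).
-0.32203 eV

The energy levels of a hydrogen-like atom are given by:
E_n = -13.6057 Z² / n² eV  (with Z = 2 for He⁺)

For n = 13:
E_13 = -13.6057 × 2² / 13²
E_13 = -13.6057 × 4 / 169
E_13 = -0.32203 eV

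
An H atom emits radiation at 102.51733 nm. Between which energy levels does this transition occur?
n = 3 → n = 1

First, find the photon energy from the wavelength (hc = 1239.84 eV·nm):
E = hc/λ = 1239.84 eV·nm / 102.51733 nm = 12.093955 eV

The energy levels of hydrogen satisfy E_n = -13.6057 / n² eV, so an emission n_i → n_f releases
ΔE = 13.6057 × (1/n_f² − 1/n_i²) eV.

Setting ΔE equal to the photon energy:
1/n_f² − 1/n_i² = 12.093955 / 13.6057 = 0.88888885

Since 1/n_i² must be positive, we need 1/n_f² > 0.88888885, i.e. n_f ≤ 1. For each allowed n_f, solve n_i = (1/n_f² − 0.88888885)^(−1/2) and check whether it is a whole number:
  n_f = 1: 1/n_i² = 1.00000000 − 0.88888885 = 0.11111115 → n_i = 3.000  → integer, n_i = 3 ✓

Only n_f = 1 gives an integer upper level, n_i = 3.

The transition is from n = 3 to n = 1 (emission).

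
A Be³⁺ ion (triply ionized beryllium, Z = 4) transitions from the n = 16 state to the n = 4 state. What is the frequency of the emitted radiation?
3.08e+15 Hz

First, find the transition energy:
E_16 = -13.6057 × 4² / 16² = -0.8504 eV
E_4 = -13.6057 × 4² / 4² = -13.6057 eV
|ΔE| = |E_4 - E_16| = 12.7553 eV

Convert to Joules: E = 12.7553 eV × (1.602177 × 10⁻¹⁹ J/eV) = 2.0436e-18 J

Using E = hf:
f = E/h = 2.0436e-18 J / (6.62607 × 10⁻³⁴ J·s)
f = 3.08e+15 Hz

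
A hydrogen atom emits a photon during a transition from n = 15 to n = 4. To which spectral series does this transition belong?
Brackett series

The spectral series in hydrogen are named based on the final (lower) energy level:
- Lyman series: n_final = 1 (ultraviolet)
- Balmer series: n_final = 2 (visible/near-UV)
- Paschen series: n_final = 3 (infrared)
- Brackett series: n_final = 4 (infrared)
- Pfund series: n_final = 5 (far infrared)

Since this transition ends at n = 4, it belongs to the Brackett series.

For reference, this 15 → 4 line has photon energy
ΔE = 13.6057 eV × (1/4² - 1/15²) = 0.78988647222 eV,
corresponding to wavelength λ = hc/ΔE = 1239.84 eV·nm / 0.78988647222 eV = 1569.64329 nm in the infrared region.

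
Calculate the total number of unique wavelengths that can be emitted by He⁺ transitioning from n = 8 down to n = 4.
10

The electron can occupy levels n = 4, 5, ..., 8 during de-excitation — that is m = 8 - 4 + 1 = 5 distinct levels.

The number of distinct spectral lines equals the number of ways to choose 2 of these m levels (each pair gives one possible emission transition):

Number of lines = m(m-1)/2 = 5×4/2 = 10

These correspond to all possible transitions between the 5 levels:
8 → 7, 8 → 6, 8 → 5, 8 → 4, 7 → 6, 7 → 5, 7 → 4, 6 → 5...

Each transition produces a photon with a unique energy (and thus wavelength). This count does not depend on Z.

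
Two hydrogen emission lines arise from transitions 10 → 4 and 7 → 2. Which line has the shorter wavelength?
7 → 2

Calculate the energy for each transition:

Transition 10 → 4:
ΔE₁ = |E_4 - E_10| = |-13.6057/4² - (-13.6057/10²)|
ΔE₁ = |-0.85035625000 - (-0.13605700000)| = 0.71429925 eV

Transition 7 → 2:
ΔE₂ = |E_2 - E_7| = |-13.6057/2² - (-13.6057/7²)|
ΔE₂ = |-3.40142500000 - (-0.27766734694)| = 3.12375765 eV

Since 3.12375765 eV > 0.71429925 eV, the transition 7 → 2 emits the more energetic photon.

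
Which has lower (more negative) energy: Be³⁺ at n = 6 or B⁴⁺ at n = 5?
B⁴⁺ at n = 5 (E = -13.60570 eV)

Using E_n = -13.6057 Z² / n² eV:

Be³⁺ (Z = 4) at n = 6:
E = -13.6057 × 4² / 6² = -13.6057 × 16 / 36 = -6.04697778 eV

B⁴⁺ (Z = 5) at n = 5:
E = -13.6057 × 5² / 5² = -13.6057 × 25 / 25 = -13.60570000 eV

Since -13.60570000 eV < -6.04697778 eV,
B⁴⁺ at n = 5 is more tightly bound (requires more energy to ionize).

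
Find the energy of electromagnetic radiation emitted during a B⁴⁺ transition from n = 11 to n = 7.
4.1306 eV

The energy levels are E_n = -13.6057 Z² eV / n².

Energy at n = 11: E_11 = -13.6057 × 5² / 11² = -2.8110950 eV
Energy at n = 7: E_7 = -13.6057 × 5² / 7² = -6.9416837 eV

For emission (electron falling to lower state), the photon energy is:
E_photon = E_11 - E_7 = |-2.8110950 - (-6.9416837)|
E_photon = 4.1306 eV

This energy is carried away by the emitted photon.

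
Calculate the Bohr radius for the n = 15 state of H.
11.906487 nm (or 119.064872 Å)

The Bohr radius formula is:
r_n = n² a₀ / Z

where a₀ = 0.052917721 nm is the Bohr radius.

For H (Z = 1) at n = 15:
r_15 = 15² × 0.052917721 nm / 1
r_15 = 225 × 0.052917721 nm / 1
r_15 = 11.9064872 nm / 1
r_15 = 11.906487 nm

The electron orbits at approximately 11.906487 nm from the nucleus.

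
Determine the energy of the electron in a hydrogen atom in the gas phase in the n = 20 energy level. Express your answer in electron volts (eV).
-0.03 eV

The energy levels of a hydrogen-like atom are given by:
E_n = -13.6057 eV / n²

For n = 20:
E_20 = -13.6057 eV / 20²
E_20 = -13.6057 eV / 400
E_20 = -0.03 eV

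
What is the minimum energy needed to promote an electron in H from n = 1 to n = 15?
13.545 eV

The energy levels of a hydrogen-like atom are E_n = -13.6057 eV / n².

Energy at n = 1: E_1 = -13.6057 / 1² = -13.605700 eV
Energy at n = 15: E_15 = -13.6057 / 15² = -0.060470 eV

The excitation energy is the difference:
ΔE = E_15 - E_1
ΔE = -0.060470 - (-13.605700)
ΔE = 13.545 eV

Since this is positive, energy must be absorbed (photon absorption).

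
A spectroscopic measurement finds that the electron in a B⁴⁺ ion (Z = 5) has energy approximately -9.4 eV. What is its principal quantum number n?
n = 6

The exact energy levels follow E_n = -13.6057 Z² / n² eV with Z = 5.

The measured value (-9.4 eV) is reported to only 2 significant figures, so we must test candidate n values and see which one matches to that precision.

Candidate energies:
  n = 4:  E = -13.6057 × 5² / 4² = -21.25891 eV
  n = 5:  E = -13.6057 × 5² / 5² = -13.60570 eV
  n = 6:  E = -13.6057 × 5² / 6² = -9.44840 eV  ← matches
  n = 7:  E = -13.6057 × 5² / 7² = -6.94168 eV
  n = 8:  E = -13.6057 × 5² / 8² = -5.31473 eV

Checking against the measurement of -9.4 eV (2 sig figs), only n = 6 agrees:
E_6 = -9.44840 eV, which rounds to -9.4 eV ✓

Therefore n = 6.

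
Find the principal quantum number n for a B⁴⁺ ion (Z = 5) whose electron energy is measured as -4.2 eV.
n = 9

The exact energy levels follow E_n = -13.6057 Z² / n² eV with Z = 5.

The measured value (-4.2 eV) is reported to only 2 significant figures, so we must test candidate n values and see which one matches to that precision.

Candidate energies:
  n = 7:  E = -13.6057 × 5² / 7² = -6.941684 eV
  n = 8:  E = -13.6057 × 5² / 8² = -5.314727 eV
  n = 9:  E = -13.6057 × 5² / 9² = -4.199290 eV  ← matches
  n = 10:  E = -13.6057 × 5² / 10² = -3.401425 eV
  n = 11:  E = -13.6057 × 5² / 11² = -2.811095 eV

Checking against the measurement of -4.2 eV (2 sig figs), only n = 9 agrees:
E_9 = -4.199290 eV, which rounds to -4.2 eV ✓

Therefore n = 9.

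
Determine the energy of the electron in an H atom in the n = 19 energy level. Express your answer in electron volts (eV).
-0.03769 eV

The energy levels of a hydrogen-like atom are given by:
E_n = -13.6057 eV / n²

For n = 19:
E_19 = -13.6057 eV / 19²
E_19 = -13.6057 eV / 361
E_19 = -0.03769 eV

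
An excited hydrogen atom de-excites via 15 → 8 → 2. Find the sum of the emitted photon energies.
3.341 eV

The energy levels of hydrogen are E_n = -13.6057 / n² eV.

First transition (15 → 8):
ΔE₁ = |E_8 - E_15|
ΔE₁ = |-0.212589063 - (-0.060469778)| = 0.152119 eV

Second transition (8 → 2):
ΔE₂ = |E_2 - E_8|
ΔE₂ = |-3.401425000 - (-0.212589063)| = 3.188836 eV

Total energy released:
E_total = ΔE₁ + ΔE₂ = 0.152119 + 3.188836 = 3.341 eV

Note: This equals the direct transition 15 → 2: 3.341 eV ✓
Energy is conserved regardless of the path taken.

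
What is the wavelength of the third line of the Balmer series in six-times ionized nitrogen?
8.855832 nm

The lines of a series are numbered from the longest wavelength (smallest ΔE) outward; the third line is the transition from n = n_f + 3 to n_f.
The Balmer series has all transitions ending at n_f = 2.

For N⁶⁺ (Z = 7), the third line (γ-line) is the jump from n = 5 to n = 2:
E_5 = -13.6057 × 7² / 5² = -26.66717200 eV
E_2 = -13.6057 × 7² / 2² = -166.66982500 eV
ΔE = E_5 - E_2 = 140.00265300 eV

λ = hc/E = 1239.84 eV·nm / 140.00265300 eV
λ = 8.855832 nm

This is the γ-line of the Balmer series in N⁶⁺.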